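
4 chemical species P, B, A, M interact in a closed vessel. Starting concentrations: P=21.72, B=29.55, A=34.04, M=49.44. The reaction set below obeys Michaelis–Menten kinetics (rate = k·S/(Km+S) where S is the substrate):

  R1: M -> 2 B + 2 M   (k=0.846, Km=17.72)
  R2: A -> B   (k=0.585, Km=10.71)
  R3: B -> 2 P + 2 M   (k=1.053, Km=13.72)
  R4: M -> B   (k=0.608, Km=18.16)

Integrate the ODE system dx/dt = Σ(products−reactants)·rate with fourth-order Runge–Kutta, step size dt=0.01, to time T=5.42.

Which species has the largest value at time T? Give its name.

Dominant species at T: M

RK4 with dt=0.01: 542 steps to T=5.42. Trajectory (selected grid times):
t=0.00: P=21.72 B=29.55 A=34.04 M=49.44
t=0.60: P=22.59 B=30.40 A=33.77 M=50.41
t=1.20: P=23.46 B=31.25 A=33.51 M=51.40
t=1.81: P=24.36 B=32.12 A=33.24 M=52.40
t=2.41: P=25.25 B=32.97 A=32.97 M=53.40
t=3.01: P=26.14 B=33.82 A=32.71 M=54.40
t=3.61: P=27.04 B=34.68 A=32.44 M=55.42
t=4.22: P=27.97 B=35.55 A=32.17 M=56.45
t=4.82: P=28.88 B=36.40 A=31.91 M=57.48
t=5.42: P=29.80 B=37.26 A=31.65 M=58.51
At T=5.42: P=29.80 B=37.26 A=31.65 M=58.51; the largest is M.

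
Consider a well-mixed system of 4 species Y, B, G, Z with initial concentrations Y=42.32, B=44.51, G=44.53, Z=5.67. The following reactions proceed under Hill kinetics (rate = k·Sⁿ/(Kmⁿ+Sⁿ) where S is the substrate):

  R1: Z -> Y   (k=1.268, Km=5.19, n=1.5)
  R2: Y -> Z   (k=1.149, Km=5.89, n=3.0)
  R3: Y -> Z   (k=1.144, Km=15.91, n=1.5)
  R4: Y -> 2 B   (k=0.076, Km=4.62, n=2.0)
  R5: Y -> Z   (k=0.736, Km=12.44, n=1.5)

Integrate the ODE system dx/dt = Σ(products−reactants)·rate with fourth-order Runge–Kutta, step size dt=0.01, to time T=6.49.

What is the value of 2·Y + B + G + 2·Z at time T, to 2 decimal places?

Check how each reaction changes W = 2·Y + B + G + 2·Z (weight of products minus weight of reactants):
R1: Z -> Y: (2·1) − (2·1) = 2 − 2 = 0
R2: Y -> Z: (2·1) − (2·1) = 2 − 2 = 0
R3: Y -> Z: (2·1) − (2·1) = 2 − 2 = 0
R4: Y -> 2 B: (1·2) − (2·1) = 2 − 2 = 0
R5: Y -> Z: (2·1) − (2·1) = 2 − 2 = 0
Every reaction leaves W unchanged, so W is conserved and no simulation is needed: W(T) = W(0) = 2·42.32 + 44.51 + 44.53 + 2·5.67 = 185.02

Value at T = 185.02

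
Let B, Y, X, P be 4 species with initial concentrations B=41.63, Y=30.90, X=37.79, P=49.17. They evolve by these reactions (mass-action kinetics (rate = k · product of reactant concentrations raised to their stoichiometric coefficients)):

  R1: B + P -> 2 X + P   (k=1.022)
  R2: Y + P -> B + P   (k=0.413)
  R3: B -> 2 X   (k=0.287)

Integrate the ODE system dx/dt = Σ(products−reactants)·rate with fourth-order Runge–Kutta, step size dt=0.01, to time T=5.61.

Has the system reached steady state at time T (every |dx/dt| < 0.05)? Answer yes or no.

Steady state at T: yes

RK4 with dt=0.01: 561 steps to T=5.61. Trajectory (selected grid times):
t=0.00: B=41.63 Y=30.90 X=37.79 P=49.17
t=0.62: B=0.00 Y=0.00 X=182.85 P=49.17
t=1.25: B=0.00 Y=0.00 X=182.85 P=49.17
t=1.87: B=0.00 Y=0.00 X=182.85 P=49.17
t=2.49: B=0.00 Y=0.00 X=182.85 P=49.17
t=3.12: B=0.00 Y=0.00 X=182.85 P=49.17
t=3.74: B=0.00 Y=0.00 X=182.85 P=49.17
t=4.36: B=0.00 Y=0.00 X=182.85 P=49.17
t=4.99: B=0.00 Y=0.00 X=182.85 P=49.17
t=5.61: B=0.00 Y=0.00 X=182.85 P=49.17
Rates at T: R1=0.0000, R2=0.0000, R3=0.0000
dx/dt at T (Σ net stoichiometry × rate): B=-0.0000, Y=-0.0000, X=+0.0000, P=+0.0000
Largest |dx/dt| is |+0.0000| (X) < 0.05 → steady.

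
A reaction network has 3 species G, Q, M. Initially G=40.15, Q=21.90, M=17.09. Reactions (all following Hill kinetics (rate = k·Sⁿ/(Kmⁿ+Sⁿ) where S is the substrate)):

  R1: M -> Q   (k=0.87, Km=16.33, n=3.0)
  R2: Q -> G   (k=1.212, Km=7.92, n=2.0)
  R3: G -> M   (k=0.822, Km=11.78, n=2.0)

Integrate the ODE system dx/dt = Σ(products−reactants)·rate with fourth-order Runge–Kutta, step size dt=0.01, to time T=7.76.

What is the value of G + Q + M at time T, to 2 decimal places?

Value at T = 79.14

Check how each reaction changes W = G + Q + M (weight of products minus weight of reactants):
R1: M -> Q: (1·1) − (1·1) = 1 − 1 = 0
R2: Q -> G: (1·1) − (1·1) = 1 − 1 = 0
R3: G -> M: (1·1) − (1·1) = 1 − 1 = 0
Every reaction leaves W unchanged, so W is conserved and no simulation is needed: W(T) = W(0) = 40.15 + 21.90 + 17.09 = 79.14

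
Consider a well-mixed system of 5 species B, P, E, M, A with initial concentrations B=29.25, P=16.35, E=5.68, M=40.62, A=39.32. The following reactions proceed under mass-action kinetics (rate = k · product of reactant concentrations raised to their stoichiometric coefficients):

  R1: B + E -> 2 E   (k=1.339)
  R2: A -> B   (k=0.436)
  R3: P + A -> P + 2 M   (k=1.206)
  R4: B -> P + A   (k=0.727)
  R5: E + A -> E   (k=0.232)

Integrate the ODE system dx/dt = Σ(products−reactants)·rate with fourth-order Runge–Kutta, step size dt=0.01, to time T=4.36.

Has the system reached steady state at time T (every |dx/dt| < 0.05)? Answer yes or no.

Steady state at T: yes

RK4 with dt=0.01: 436 steps to T=4.36. Trajectory (selected grid times):
t=0.00: B=29.25 P=16.35 E=5.68 M=40.62 A=39.32
t=0.48: B=0.00 P=17.33 E=34.66 M=107.01 A=0.00
t=0.97: B=0.00 P=17.33 E=34.66 M=107.01 A=0.00
t=1.45: B=0.00 P=17.33 E=34.66 M=107.01 A=0.00
t=1.94: B=0.00 P=17.33 E=34.66 M=107.01 A=0.00
t=2.42: B=0.00 P=17.33 E=34.66 M=107.01 A=0.00
t=2.91: B=0.00 P=17.33 E=34.66 M=107.01 A=0.00
t=3.39: B=0.00 P=17.33 E=34.66 M=107.01 A=0.00
t=3.88: B=0.00 P=17.33 E=34.66 M=107.01 A=0.00
t=4.36: B=0.00 P=17.33 E=34.66 M=107.01 A=0.00
Rates at T: R1=0.0000, R2=0.0000, R3=0.0000, R4=0.0000, R5=0.0000
dx/dt at T (Σ net stoichiometry × rate): B=-0.0000, P=+0.0000, E=+0.0000, M=+0.0000, A=-0.0000
Largest |dx/dt| is |+0.0000| (M) < 0.05 → steady.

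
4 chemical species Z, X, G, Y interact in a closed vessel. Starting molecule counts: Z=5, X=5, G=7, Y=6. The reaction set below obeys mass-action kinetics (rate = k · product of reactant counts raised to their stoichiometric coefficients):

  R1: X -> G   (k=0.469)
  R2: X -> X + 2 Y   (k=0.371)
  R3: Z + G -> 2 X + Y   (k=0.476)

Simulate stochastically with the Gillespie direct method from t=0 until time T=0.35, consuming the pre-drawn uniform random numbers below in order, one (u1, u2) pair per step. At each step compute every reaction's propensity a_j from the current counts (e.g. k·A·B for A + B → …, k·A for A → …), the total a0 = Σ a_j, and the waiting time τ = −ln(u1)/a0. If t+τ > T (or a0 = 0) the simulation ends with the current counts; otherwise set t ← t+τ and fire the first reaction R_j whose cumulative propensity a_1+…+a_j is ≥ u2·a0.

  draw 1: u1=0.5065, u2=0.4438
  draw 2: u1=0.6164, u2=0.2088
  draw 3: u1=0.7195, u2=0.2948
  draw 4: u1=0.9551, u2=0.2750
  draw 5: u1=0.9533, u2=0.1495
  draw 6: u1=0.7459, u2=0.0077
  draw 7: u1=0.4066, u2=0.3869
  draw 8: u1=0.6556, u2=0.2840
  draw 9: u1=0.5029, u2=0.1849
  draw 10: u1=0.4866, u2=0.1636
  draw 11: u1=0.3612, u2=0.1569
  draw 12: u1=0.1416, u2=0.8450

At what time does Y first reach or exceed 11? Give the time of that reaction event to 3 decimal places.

Threshold first reached at t = 0.080

t=0.000: Z=5 X=5 G=7 Y=6
Draw 1: a1=2.345, a2=1.855, a3=16.660, a0=20.860; τ=−ln(0.5065)/20.860=0.033 → t=0.033; u2·a0=0.4438·20.860=9.258; a1+a2=4.200 < 9.258 ≤ a1+…+a3=20.860 → R3 fires; Z=4 X=7 G=6 Y=7
Draw 2: a1=3.283, a2=2.597, a3=11.424, a0=17.304; τ=−ln(0.6164)/17.304=0.028 → t=0.061; u2·a0=0.2088·17.304=3.613; a1=3.283 < 3.613 ≤ a1+a2=5.880 → R2 fires; Z=4 X=7 G=6 Y=9
Draw 3: a1=3.283, a2=2.597, a3=11.424, a0=17.304; τ=−ln(0.7195)/17.304=0.019 → t=0.080; u2·a0=0.2948·17.304=5.101; a1=3.283 < 5.101 ≤ a1+a2=5.880 → R2 fires; Z=4 X=7 G=6 Y=11
Draw 4: a1=3.283, a2=2.597, a3=11.424, a0=17.304; τ=−ln(0.9551)/17.304=0.003 → t=0.082; u2·a0=0.2750·17.304=4.759; a1=3.283 < 4.759 ≤ a1+a2=5.880 → R2 fires; Z=4 X=7 G=6 Y=13
Draw 5: a1=3.283, a2=2.597, a3=11.424, a0=17.304; τ=−ln(0.9533)/17.304=0.003 → t=0.085; u2·a0=0.1495·17.304=2.587 ≤ a1=3.283 → R1 fires; Z=4 X=6 G=7 Y=13
Draw 6: a1=2.814, a2=2.226, a3=13.328, a0=18.368; τ=−ln(0.7459)/18.368=0.016 → t=0.101; u2·a0=0.0077·18.368=0.141 ≤ a1=2.814 → R1 fires; Z=4 X=5 G=8 Y=13
Draw 7: a1=2.345, a2=1.855, a3=15.232, a0=19.432; τ=−ln(0.4066)/19.432=0.046 → t=0.147; u2·a0=0.3869·19.432=7.518; a1+a2=4.200 < 7.518 ≤ a1+…+a3=19.432 → R3 fires; Z=3 X=7 G=7 Y=14
Draw 8: a1=3.283, a2=2.597, a3=9.996, a0=15.876; τ=−ln(0.6556)/15.876=0.027 → t=0.174; u2·a0=0.2840·15.876=4.509; a1=3.283 < 4.509 ≤ a1+a2=5.880 → R2 fires; Z=3 X=7 G=7 Y=16
Draw 9: a1=3.283, a2=2.597, a3=9.996, a0=15.876; τ=−ln(0.5029)/15.876=0.043 → t=0.217; u2·a0=0.1849·15.876=2.935 ≤ a1=3.283 → R1 fires; Z=3 X=6 G=8 Y=16
Draw 10: a1=2.814, a2=2.226, a3=11.424, a0=16.464; τ=−ln(0.4866)/16.464=0.044 → t=0.261; u2·a0=0.1636·16.464=2.694 ≤ a1=2.814 → R1 fires; Z=3 X=5 G=9 Y=16
Draw 11: a1=2.345, a2=1.855, a3=12.852, a0=17.052; τ=−ln(0.3612)/17.052=0.060 → t=0.321; u2·a0=0.1569·17.052=2.675; a1=2.345 < 2.675 ≤ a1+a2=4.200 → R2 fires; Z=3 X=5 G=9 Y=18
Draw 12: a1=2.345, a2=1.855, a3=12.852, a0=17.052; τ=−ln(0.1416)/17.052=0.115 → t=0.435 > T=0.35: stop.
Y first becomes ≥ 11 when it reaches 11 at the event at t=0.080.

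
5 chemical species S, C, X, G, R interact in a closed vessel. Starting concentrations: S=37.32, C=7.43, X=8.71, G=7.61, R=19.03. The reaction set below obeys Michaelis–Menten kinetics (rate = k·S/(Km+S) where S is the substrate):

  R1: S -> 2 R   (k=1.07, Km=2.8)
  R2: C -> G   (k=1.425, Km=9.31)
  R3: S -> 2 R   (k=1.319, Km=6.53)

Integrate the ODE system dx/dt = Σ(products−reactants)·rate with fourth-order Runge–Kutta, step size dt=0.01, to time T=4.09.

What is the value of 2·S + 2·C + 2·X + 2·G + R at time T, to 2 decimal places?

Value at T = 141.17

Check how each reaction changes W = 2·S + 2·C + 2·X + 2·G + R (weight of products minus weight of reactants):
R1: S -> 2 R: (1·2) − (2·1) = 2 − 2 = 0
R2: C -> G: (2·1) − (2·1) = 2 − 2 = 0
R3: S -> 2 R: (1·2) − (2·1) = 2 − 2 = 0
Every reaction leaves W unchanged, so W is conserved and no simulation is needed: W(T) = W(0) = 2·37.32 + 2·7.43 + 2·8.71 + 2·7.61 + 19.03 = 141.17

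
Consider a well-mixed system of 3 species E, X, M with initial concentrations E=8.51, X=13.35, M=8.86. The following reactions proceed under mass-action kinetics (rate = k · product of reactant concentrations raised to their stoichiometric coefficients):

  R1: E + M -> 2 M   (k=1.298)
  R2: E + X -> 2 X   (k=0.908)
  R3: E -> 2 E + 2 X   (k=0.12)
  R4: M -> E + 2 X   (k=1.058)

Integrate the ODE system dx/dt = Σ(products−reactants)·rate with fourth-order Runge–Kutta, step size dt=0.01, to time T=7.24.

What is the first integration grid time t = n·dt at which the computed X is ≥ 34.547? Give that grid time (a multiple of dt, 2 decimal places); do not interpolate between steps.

Threshold first reached at t = 0.57

RK4 with dt=0.01: 724 steps to T=7.24. Trajectory (selected grid times):
t=0.00: E=8.51 X=13.35 M=8.86
t=0.56: E=0.23 X=34.35 M=8.94
t=0.57: E=0.23 X=34.61 M=8.88
t=0.80: E=0.17 X=40.12 M=7.38
t=1.61: E=0.07 X=53.14 M=3.54
t=2.41: E=0.03 X=59.28 M=1.60
t=3.22: E=0.01 X=62.07 M=0.69
t=4.02: E=0.01 X=63.27 M=0.30
t=4.83: E=0.00 X=63.79 M=0.13
t=5.63: E=0.00 X=64.01 M=0.05
t=6.44: E=0.00 X=64.11 M=0.02
t=7.24: E=0.00 X=64.15 M=0.01
X(0.56)=34.346 < 34.547 but X(0.57)=34.606 ≥ 34.547, so the first grid time is t=0.57.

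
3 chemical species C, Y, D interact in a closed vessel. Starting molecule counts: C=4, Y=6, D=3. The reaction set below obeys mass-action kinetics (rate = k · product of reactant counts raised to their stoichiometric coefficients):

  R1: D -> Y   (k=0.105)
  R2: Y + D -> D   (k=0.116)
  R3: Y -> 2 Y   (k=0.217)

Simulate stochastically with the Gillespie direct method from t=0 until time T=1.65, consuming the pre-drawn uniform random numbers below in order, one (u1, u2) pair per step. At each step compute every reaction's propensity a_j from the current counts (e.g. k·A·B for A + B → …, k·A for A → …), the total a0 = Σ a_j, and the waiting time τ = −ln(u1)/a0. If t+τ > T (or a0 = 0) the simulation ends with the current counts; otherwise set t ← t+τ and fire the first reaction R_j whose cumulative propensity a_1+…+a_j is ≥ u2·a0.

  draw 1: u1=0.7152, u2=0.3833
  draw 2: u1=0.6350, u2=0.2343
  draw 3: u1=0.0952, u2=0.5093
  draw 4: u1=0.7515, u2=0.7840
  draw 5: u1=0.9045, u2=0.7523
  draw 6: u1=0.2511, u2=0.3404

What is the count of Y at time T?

t=0.000: C=4 Y=6 D=3
Draw 1: a1=0.315, a2=2.088, a3=1.302, a0=3.705; τ=−ln(0.7152)/3.705=0.090 → t=0.090; u2·a0=0.3833·3.705=1.420; a1=0.315 < 1.420 ≤ a1+a2=2.403 → R2 fires; C=4 Y=5 D=3
Draw 2: a1=0.315, a2=1.740, a3=1.085, a0=3.140; τ=−ln(0.6350)/3.140=0.145 → t=0.235; u2·a0=0.2343·3.140=0.736; a1=0.315 < 0.736 ≤ a1+a2=2.055 → R2 fires; C=4 Y=4 D=3
Draw 3: a1=0.315, a2=1.392, a3=0.868, a0=2.575; τ=−ln(0.0952)/2.575=0.913 → t=1.148; u2·a0=0.5093·2.575=1.311; a1=0.315 < 1.311 ≤ a1+a2=1.707 → R2 fires; C=4 Y=3 D=3
Draw 4: a1=0.315, a2=1.044, a3=0.651, a0=2.010; τ=−ln(0.7515)/2.010=0.142 → t=1.291; u2·a0=0.7840·2.010=1.576; a1+a2=1.359 < 1.576 ≤ a1+…+a3=2.010 → R3 fires; C=4 Y=4 D=3
Draw 5: a1=0.315, a2=1.392, a3=0.868, a0=2.575; τ=−ln(0.9045)/2.575=0.039 → t=1.330; u2·a0=0.7523·2.575=1.937; a1+a2=1.707 < 1.937 ≤ a1+…+a3=2.575 → R3 fires; C=4 Y=5 D=3
Draw 6: a1=0.315, a2=1.740, a3=1.085, a0=3.140; τ=−ln(0.2511)/3.140=0.440 → t=1.770 > T=1.65: stop.
Read off Y at T=1.65: 5

Y at T = 5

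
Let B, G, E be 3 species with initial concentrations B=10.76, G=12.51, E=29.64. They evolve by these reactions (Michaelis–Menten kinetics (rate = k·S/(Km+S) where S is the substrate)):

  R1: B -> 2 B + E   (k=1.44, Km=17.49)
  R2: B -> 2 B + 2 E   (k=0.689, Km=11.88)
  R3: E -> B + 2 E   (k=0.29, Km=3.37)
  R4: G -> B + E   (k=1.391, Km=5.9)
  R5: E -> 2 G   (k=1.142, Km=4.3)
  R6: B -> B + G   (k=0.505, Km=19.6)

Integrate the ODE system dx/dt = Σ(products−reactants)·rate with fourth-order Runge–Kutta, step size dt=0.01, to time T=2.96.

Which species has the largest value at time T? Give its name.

Dominant species at T: E

RK4 with dt=0.01: 296 steps to T=2.96. Trajectory (selected grid times):
t=0.00: B=10.76 G=12.51 E=29.64
t=0.33: B=11.45 G=12.92 E=30.11
t=0.66: B=12.16 G=13.32 E=30.61
t=0.99: B=12.88 G=13.73 E=31.11
t=1.32: B=13.62 G=14.14 E=31.63
t=1.64: B=14.34 G=14.53 E=32.15
t=1.97: B=15.10 G=14.94 E=32.70
t=2.30: B=15.87 G=15.35 E=33.27
t=2.63: B=16.65 G=15.76 E=33.85
t=2.96: B=17.44 G=16.17 E=34.44
At T=2.96: B=17.44 G=16.17 E=34.44; the largest is E.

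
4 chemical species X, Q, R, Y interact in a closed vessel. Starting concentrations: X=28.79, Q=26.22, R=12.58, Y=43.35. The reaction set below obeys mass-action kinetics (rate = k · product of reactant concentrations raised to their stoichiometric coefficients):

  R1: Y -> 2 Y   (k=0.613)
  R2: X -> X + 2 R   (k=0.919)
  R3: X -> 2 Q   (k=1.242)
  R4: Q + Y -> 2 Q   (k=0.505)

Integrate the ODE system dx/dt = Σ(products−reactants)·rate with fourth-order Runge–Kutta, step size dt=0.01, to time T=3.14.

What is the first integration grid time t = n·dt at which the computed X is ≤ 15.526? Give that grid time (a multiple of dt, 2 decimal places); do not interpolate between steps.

Threshold first reached at t = 0.50

RK4 with dt=0.01: 314 steps to T=3.14. Trajectory (selected grid times):
t=0.00: X=28.79 Q=26.22 R=12.58 Y=43.35
t=0.35: X=18.64 Q=91.02 R=27.60 Y=0.00
t=0.49: X=15.67 Q=96.97 R=32.00 Y=0.00
t=0.50: X=15.47 Q=97.36 R=32.29 Y=0.00
t=0.70: X=12.07 Q=104.16 R=37.33 Y=0.00
t=1.05: X=7.81 Q=112.67 R=43.62 Y=0.00
t=1.40: X=5.06 Q=118.18 R=47.70 Y=0.00
t=1.74: X=3.32 Q=121.67 R=50.28 Y=0.00
t=2.09: X=2.15 Q=124.01 R=52.01 Y=0.00
t=2.44: X=1.39 Q=125.52 R=53.13 Y=0.00
t=2.79: X=0.90 Q=126.50 R=53.85 Y=0.00
t=3.14: X=0.58 Q=127.14 R=54.32 Y=0.00
X(0.49)=15.665 > 15.526 but X(0.50)=15.472 ≤ 15.526, so the first grid time is t=0.50.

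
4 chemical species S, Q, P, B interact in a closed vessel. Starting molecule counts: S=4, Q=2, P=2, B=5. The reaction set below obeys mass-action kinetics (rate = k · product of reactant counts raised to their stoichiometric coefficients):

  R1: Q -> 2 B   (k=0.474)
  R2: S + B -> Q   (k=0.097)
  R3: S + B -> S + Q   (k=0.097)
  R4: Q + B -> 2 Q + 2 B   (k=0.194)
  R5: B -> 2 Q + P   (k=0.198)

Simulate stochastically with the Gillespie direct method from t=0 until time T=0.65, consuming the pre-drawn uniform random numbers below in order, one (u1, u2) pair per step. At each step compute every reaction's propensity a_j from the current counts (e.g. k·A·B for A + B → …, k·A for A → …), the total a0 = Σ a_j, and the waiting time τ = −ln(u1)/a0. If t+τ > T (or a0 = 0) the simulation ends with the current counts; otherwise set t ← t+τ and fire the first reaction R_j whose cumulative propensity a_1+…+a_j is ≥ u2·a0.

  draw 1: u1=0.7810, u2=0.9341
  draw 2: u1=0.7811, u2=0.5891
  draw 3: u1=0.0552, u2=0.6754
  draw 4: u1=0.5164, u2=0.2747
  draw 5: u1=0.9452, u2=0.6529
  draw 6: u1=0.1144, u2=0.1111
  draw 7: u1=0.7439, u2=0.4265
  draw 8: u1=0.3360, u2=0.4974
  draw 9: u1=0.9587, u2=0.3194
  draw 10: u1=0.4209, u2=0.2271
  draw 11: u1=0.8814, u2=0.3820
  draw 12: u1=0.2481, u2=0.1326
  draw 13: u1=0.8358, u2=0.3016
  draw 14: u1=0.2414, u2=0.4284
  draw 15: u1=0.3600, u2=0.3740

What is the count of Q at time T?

Q at T = 13

t=0.000: S=4 Q=2 P=2 B=5
Draw 1: a1=0.948, a2=1.940, a3=1.940, a4=1.940, a5=0.990, a0=7.758; τ=−ln(0.7810)/7.758=0.032 → t=0.032; u2·a0=0.9341·7.758=7.247; a1+…+a4=6.768 < 7.247 ≤ a1+…+a5=7.758 → R5 fires; S=4 Q=4 P=3 B=4
Draw 2: a1=1.896, a2=1.552, a3=1.552, a4=3.104, a5=0.792, a0=8.896; τ=−ln(0.7811)/8.896=0.028 → t=0.060; u2·a0=0.5891·8.896=5.241; a1+…+a3=5.000 < 5.241 ≤ a1+…+a4=8.104 → R4 fires; S=4 Q=5 P=3 B=5
Draw 3: a1=2.370, a2=1.940, a3=1.940, a4=4.850, a5=0.990, a0=12.090; τ=−ln(0.0552)/12.090=0.240 → t=0.299; u2·a0=0.6754·12.090=8.166; a1+…+a3=6.250 < 8.166 ≤ a1+…+a4=11.100 → R4 fires; S=4 Q=6 P=3 B=6
Draw 4: a1=2.844, a2=2.328, a3=2.328, a4=6.984, a5=1.188, a0=15.672; τ=−ln(0.5164)/15.672=0.042 → t=0.341; u2·a0=0.2747·15.672=4.305; a1=2.844 < 4.305 ≤ a1+a2=5.172 → R2 fires; S=3 Q=7 P=3 B=5
Draw 5: a1=3.318, a2=1.455, a3=1.455, a4=6.790, a5=0.990, a0=14.008; τ=−ln(0.9452)/14.008=0.004 → t=0.345; u2·a0=0.6529·14.008=9.146; a1+…+a3=6.228 < 9.146 ≤ a1+…+a4=13.018 → R4 fires; S=3 Q=8 P=3 B=6
Draw 6: a1=3.792, a2=1.746, a3=1.746, a4=9.312, a5=1.188, a0=17.784; τ=−ln(0.1144)/17.784=0.122 → t=0.467; u2·a0=0.1111·17.784=1.976 ≤ a1=3.792 → R1 fires; S=3 Q=7 P=3 B=8
Draw 7: a1=3.318, a2=2.328, a3=2.328, a4=10.864, a5=1.584, a0=20.422; τ=−ln(0.7439)/20.422=0.014 → t=0.482; u2·a0=0.4265·20.422=8.710; a1+…+a3=7.974 < 8.710 ≤ a1+…+a4=18.838 → R4 fires; S=3 Q=8 P=3 B=9
Draw 8: a1=3.792, a2=2.619, a3=2.619, a4=13.968, a5=1.782, a0=24.780; τ=−ln(0.3360)/24.780=0.044 → t=0.526; u2·a0=0.4974·24.780=12.326; a1+…+a3=9.030 < 12.326 ≤ a1+…+a4=22.998 → R4 fires; S=3 Q=9 P=3 B=10
Draw 9: a1=4.266, a2=2.910, a3=2.910, a4=17.460, a5=1.980, a0=29.526; τ=−ln(0.9587)/29.526=0.001 → t=0.527; u2·a0=0.3194·29.526=9.431; a1+a2=7.176 < 9.431 ≤ a1+…+a3=10.086 → R3 fires; S=3 Q=10 P=3 B=9
Draw 10: a1=4.740, a2=2.619, a3=2.619, a4=17.460, a5=1.782, a0=29.220; τ=−ln(0.4209)/29.220=0.030 → t=0.557; u2·a0=0.2271·29.220=6.636; a1=4.740 < 6.636 ≤ a1+a2=7.359 → R2 fires; S=2 Q=11 P=3 B=8
Draw 11: a1=5.214, a2=1.552, a3=1.552, a4=17.072, a5=1.584, a0=26.974; τ=−ln(0.8814)/26.974=0.005 → t=0.562; u2·a0=0.3820·26.974=10.304; a1+…+a3=8.318 < 10.304 ≤ a1+…+a4=25.390 → R4 fires; S=2 Q=12 P=3 B=9
Draw 12: a1=5.688, a2=1.746, a3=1.746, a4=20.952, a5=1.782, a0=31.914; τ=−ln(0.2481)/31.914=0.044 → t=0.605; u2·a0=0.1326·31.914=4.232 ≤ a1=5.688 → R1 fires; S=2 Q=11 P=3 B=11
Draw 13: a1=5.214, a2=2.134, a3=2.134, a4=23.474, a5=2.178, a0=35.134; τ=−ln(0.8358)/35.134=0.005 → t=0.610; u2·a0=0.3016·35.134=10.596; a1+…+a3=9.482 < 10.596 ≤ a1+…+a4=32.956 → R4 fires; S=2 Q=12 P=3 B=12
Draw 14: a1=5.688, a2=2.328, a3=2.328, a4=27.936, a5=2.376, a0=40.656; τ=−ln(0.2414)/40.656=0.035 → t=0.645; u2·a0=0.4284·40.656=17.417; a1+…+a3=10.344 < 17.417 ≤ a1+…+a4=38.280 → R4 fires; S=2 Q=13 P=3 B=13
Draw 15: a1=6.162, a2=2.522, a3=2.522, a4=32.786, a5=2.574, a0=46.566; τ=−ln(0.3600)/46.566=0.022 → t=0.667 > T=0.65: stop.
Read off Q at T=0.65: 13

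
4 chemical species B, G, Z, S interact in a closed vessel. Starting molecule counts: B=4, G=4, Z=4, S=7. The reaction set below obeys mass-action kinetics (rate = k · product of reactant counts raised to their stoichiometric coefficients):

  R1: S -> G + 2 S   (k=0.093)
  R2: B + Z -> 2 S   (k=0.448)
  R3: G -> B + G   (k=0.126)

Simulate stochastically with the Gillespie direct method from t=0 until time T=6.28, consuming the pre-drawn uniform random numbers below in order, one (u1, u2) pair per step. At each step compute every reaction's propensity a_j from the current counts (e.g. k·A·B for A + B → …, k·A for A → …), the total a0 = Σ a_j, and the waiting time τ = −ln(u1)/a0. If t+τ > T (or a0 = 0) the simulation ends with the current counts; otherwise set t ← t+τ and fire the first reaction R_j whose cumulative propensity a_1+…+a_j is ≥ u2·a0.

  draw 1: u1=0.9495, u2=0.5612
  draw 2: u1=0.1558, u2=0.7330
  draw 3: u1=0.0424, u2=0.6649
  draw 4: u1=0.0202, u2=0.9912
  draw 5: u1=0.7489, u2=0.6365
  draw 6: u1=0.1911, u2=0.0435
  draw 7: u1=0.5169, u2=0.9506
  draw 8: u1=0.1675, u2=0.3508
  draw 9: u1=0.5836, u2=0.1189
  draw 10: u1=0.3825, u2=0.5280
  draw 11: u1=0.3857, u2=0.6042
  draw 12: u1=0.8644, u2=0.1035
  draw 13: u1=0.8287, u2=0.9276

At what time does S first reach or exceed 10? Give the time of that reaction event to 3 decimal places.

Threshold first reached at t = 0.352

t=0.000: B=4 G=4 Z=4 S=7
Draw 1: a1=0.651, a2=7.168, a3=0.504, a0=8.323; τ=−ln(0.9495)/8.323=0.006 → t=0.006; u2·a0=0.5612·8.323=4.671; a1=0.651 < 4.671 ≤ a1+a2=7.819 → R2 fires; B=3 G=4 Z=3 S=9
Draw 2: a1=0.837, a2=4.032, a3=0.504, a0=5.373; τ=−ln(0.1558)/5.373=0.346 → t=0.352; u2·a0=0.7330·5.373=3.938; a1=0.837 < 3.938 ≤ a1+a2=4.869 → R2 fires; B=2 G=4 Z=2 S=11
Draw 3: a1=1.023, a2=1.792, a3=0.504, a0=3.319; τ=−ln(0.0424)/3.319=0.952 → t=1.305; u2·a0=0.6649·3.319=2.207; a1=1.023 < 2.207 ≤ a1+a2=2.815 → R2 fires; B=1 G=4 Z=1 S=13
Draw 4: a1=1.209, a2=0.448, a3=0.504, a0=2.161; τ=−ln(0.0202)/2.161=1.806 → t=3.110; u2·a0=0.9912·2.161=2.142; a1+a2=1.657 < 2.142 ≤ a1+…+a3=2.161 → R3 fires; B=2 G=4 Z=1 S=13
Draw 5: a1=1.209, a2=0.896, a3=0.504, a0=2.609; τ=−ln(0.7489)/2.609=0.111 → t=3.221; u2·a0=0.6365·2.609=1.661; a1=1.209 < 1.661 ≤ a1+a2=2.105 → R2 fires; B=1 G=4 Z=0 S=15
Draw 6: a1=1.395, a2=0.000, a3=0.504, a0=1.899; τ=−ln(0.1911)/1.899=0.871 → t=4.093; u2·a0=0.0435·1.899=0.083 ≤ a1=1.395 → R1 fires; B=1 G=5 Z=0 S=16
Draw 7: a1=1.488, a2=0.000, a3=0.630, a0=2.118; τ=−ln(0.5169)/2.118=0.312 → t=4.404; u2·a0=0.9506·2.118=2.013; a1+a2=1.488 < 2.013 ≤ a1+…+a3=2.118 → R3 fires; B=2 G=5 Z=0 S=16
Draw 8: a1=1.488, a2=0.000, a3=0.630, a0=2.118; τ=−ln(0.1675)/2.118=0.844 → t=5.248; u2·a0=0.3508·2.118=0.743 ≤ a1=1.488 → R1 fires; B=2 G=6 Z=0 S=17
Draw 9: a1=1.581, a2=0.000, a3=0.756, a0=2.337; τ=−ln(0.5836)/2.337=0.230 → t=5.478; u2·a0=0.1189·2.337=0.278 ≤ a1=1.581 → R1 fires; B=2 G=7 Z=0 S=18
Draw 10: a1=1.674, a2=0.000, a3=0.882, a0=2.556; τ=−ln(0.3825)/2.556=0.376 → t=5.854; u2·a0=0.5280·2.556=1.350 ≤ a1=1.674 → R1 fires; B=2 G=8 Z=0 S=19
Draw 11: a1=1.767, a2=0.000, a3=1.008, a0=2.775; τ=−ln(0.3857)/2.775=0.343 → t=6.197; u2·a0=0.6042·2.775=1.677 ≤ a1=1.767 → R1 fires; B=2 G=9 Z=0 S=20
Draw 12: a1=1.860, a2=0.000, a3=1.134, a0=2.994; τ=−ln(0.8644)/2.994=0.049 → t=6.246; u2·a0=0.1035·2.994=0.310 ≤ a1=1.860 → R1 fires; B=2 G=10 Z=0 S=21
Draw 13: a1=1.953, a2=0.000, a3=1.260, a0=3.213; τ=−ln(0.8287)/3.213=0.058 → t=6.305 > T=6.28: stop.
S first becomes ≥ 10 when it reaches 11 at the event at t=0.352.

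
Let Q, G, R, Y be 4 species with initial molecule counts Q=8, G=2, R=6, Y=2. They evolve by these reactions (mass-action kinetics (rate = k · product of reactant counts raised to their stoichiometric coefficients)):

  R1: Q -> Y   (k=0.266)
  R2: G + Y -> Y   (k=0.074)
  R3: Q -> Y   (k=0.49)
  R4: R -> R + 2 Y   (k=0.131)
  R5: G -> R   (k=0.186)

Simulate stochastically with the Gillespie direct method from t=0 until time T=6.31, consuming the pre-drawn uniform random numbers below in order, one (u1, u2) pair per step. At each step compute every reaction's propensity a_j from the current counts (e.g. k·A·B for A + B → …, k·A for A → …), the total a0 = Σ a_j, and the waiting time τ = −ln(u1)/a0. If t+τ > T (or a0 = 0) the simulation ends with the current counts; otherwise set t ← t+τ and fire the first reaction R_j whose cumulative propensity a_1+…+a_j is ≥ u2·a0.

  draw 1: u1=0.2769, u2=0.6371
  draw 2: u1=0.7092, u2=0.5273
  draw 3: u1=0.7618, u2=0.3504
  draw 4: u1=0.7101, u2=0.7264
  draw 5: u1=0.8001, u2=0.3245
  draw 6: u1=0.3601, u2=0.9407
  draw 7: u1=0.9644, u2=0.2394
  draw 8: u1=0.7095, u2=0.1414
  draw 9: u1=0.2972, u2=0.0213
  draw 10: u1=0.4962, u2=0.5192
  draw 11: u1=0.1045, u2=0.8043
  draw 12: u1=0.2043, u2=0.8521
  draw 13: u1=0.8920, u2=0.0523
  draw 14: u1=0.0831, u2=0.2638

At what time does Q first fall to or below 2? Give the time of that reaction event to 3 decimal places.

Threshold first reached at t = 1.094

t=0.000: Q=8 G=2 R=6 Y=2
Draw 1: a1=2.128, a2=0.296, a3=3.920, a4=0.786, a5=0.372, a0=7.502; τ=−ln(0.2769)/7.502=0.171 → t=0.171; u2·a0=0.6371·7.502=4.780; a1+a2=2.424 < 4.780 ≤ a1+…+a3=6.344 → R3 fires; Q=7 G=2 R=6 Y=3
Draw 2: a1=1.862, a2=0.444, a3=3.430, a4=0.786, a5=0.372, a0=6.894; τ=−ln(0.7092)/6.894=0.050 → t=0.221; u2·a0=0.5273·6.894=3.635; a1+a2=2.306 < 3.635 ≤ a1+…+a3=5.736 → R3 fires; Q=6 G=2 R=6 Y=4
Draw 3: a1=1.596, a2=0.592, a3=2.940, a4=0.786, a5=0.372, a0=6.286; τ=−ln(0.7618)/6.286=0.043 → t=0.264; u2·a0=0.3504·6.286=2.203; a1+a2=2.188 < 2.203 ≤ a1+…+a3=5.128 → R3 fires; Q=5 G=2 R=6 Y=5
Draw 4: a1=1.330, a2=0.740, a3=2.450, a4=0.786, a5=0.372, a0=5.678; τ=−ln(0.7101)/5.678=0.060 → t=0.325; u2·a0=0.7264·5.678=4.124; a1+a2=2.070 < 4.124 ≤ a1+…+a3=4.520 → R3 fires; Q=4 G=2 R=6 Y=6
Draw 5: a1=1.064, a2=0.888, a3=1.960, a4=0.786, a5=0.372, a0=5.070; τ=−ln(0.8001)/5.070=0.044 → t=0.369; u2·a0=0.3245·5.070=1.645; a1=1.064 < 1.645 ≤ a1+a2=1.952 → R2 fires; Q=4 G=1 R=6 Y=6
Draw 6: a1=1.064, a2=0.444, a3=1.960, a4=0.786, a5=0.186, a0=4.440; τ=−ln(0.3601)/4.440=0.230 → t=0.599; u2·a0=0.9407·4.440=4.177; a1+…+a3=3.468 < 4.177 ≤ a1+…+a4=4.254 → R4 fires; Q=4 G=1 R=6 Y=8
Draw 7: a1=1.064, a2=0.592, a3=1.960, a4=0.786, a5=0.186, a0=4.588; τ=−ln(0.9644)/4.588=0.008 → t=0.607; u2·a0=0.2394·4.588=1.098; a1=1.064 < 1.098 ≤ a1+a2=1.656 → R2 fires; Q=4 G=0 R=6 Y=8
Draw 8: a1=1.064, a2=0.000, a3=1.960, a4=0.786, a5=0.000, a0=3.810; τ=−ln(0.7095)/3.810=0.090 → t=0.697; u2·a0=0.1414·3.810=0.539 ≤ a1=1.064 → R1 fires; Q=3 G=0 R=6 Y=9
Draw 9: a1=0.798, a2=0.000, a3=1.470, a4=0.786, a5=0.000, a0=3.054; τ=−ln(0.2972)/3.054=0.397 → t=1.094; u2·a0=0.0213·3.054=0.065 ≤ a1=0.798 → R1 fires; Q=2 G=0 R=6 Y=10
Draw 10: a1=0.532, a2=0.000, a3=0.980, a4=0.786, a5=0.000, a0=2.298; τ=−ln(0.4962)/2.298=0.305 → t=1.399; u2·a0=0.5192·2.298=1.193; a1+a2=0.532 < 1.193 ≤ a1+…+a3=1.512 → R3 fires; Q=1 G=0 R=6 Y=11
Draw 11: a1=0.266, a2=0.000, a3=0.490, a4=0.786, a5=0.000, a0=1.542; τ=−ln(0.1045)/1.542=1.465 → t=2.864; u2·a0=0.8043·1.542=1.240; a1+…+a3=0.756 < 1.240 ≤ a1+…+a4=1.542 → R4 fires; Q=1 G=0 R=6 Y=13
Draw 12: a1=0.266, a2=0.000, a3=0.490, a4=0.786, a5=0.000, a0=1.542; τ=−ln(0.2043)/1.542=1.030 → t=3.893; u2·a0=0.8521·1.542=1.314; a1+…+a3=0.756 < 1.314 ≤ a1+…+a4=1.542 → R4 fires; Q=1 G=0 R=6 Y=15
Draw 13: a1=0.266, a2=0.000, a3=0.490, a4=0.786, a5=0.000, a0=1.542; τ=−ln(0.8920)/1.542=0.074 → t=3.968; u2·a0=0.0523·1.542=0.081 ≤ a1=0.266 → R1 fires; Q=0 G=0 R=6 Y=16
Draw 14: a1=0.000, a2=0.000, a3=0.000, a4=0.786, a5=0.000, a0=0.786; τ=−ln(0.0831)/0.786=3.165 → t=7.133 > T=6.31: stop.
Q first becomes ≤ 2 when it reaches 2 at the event at t=1.094.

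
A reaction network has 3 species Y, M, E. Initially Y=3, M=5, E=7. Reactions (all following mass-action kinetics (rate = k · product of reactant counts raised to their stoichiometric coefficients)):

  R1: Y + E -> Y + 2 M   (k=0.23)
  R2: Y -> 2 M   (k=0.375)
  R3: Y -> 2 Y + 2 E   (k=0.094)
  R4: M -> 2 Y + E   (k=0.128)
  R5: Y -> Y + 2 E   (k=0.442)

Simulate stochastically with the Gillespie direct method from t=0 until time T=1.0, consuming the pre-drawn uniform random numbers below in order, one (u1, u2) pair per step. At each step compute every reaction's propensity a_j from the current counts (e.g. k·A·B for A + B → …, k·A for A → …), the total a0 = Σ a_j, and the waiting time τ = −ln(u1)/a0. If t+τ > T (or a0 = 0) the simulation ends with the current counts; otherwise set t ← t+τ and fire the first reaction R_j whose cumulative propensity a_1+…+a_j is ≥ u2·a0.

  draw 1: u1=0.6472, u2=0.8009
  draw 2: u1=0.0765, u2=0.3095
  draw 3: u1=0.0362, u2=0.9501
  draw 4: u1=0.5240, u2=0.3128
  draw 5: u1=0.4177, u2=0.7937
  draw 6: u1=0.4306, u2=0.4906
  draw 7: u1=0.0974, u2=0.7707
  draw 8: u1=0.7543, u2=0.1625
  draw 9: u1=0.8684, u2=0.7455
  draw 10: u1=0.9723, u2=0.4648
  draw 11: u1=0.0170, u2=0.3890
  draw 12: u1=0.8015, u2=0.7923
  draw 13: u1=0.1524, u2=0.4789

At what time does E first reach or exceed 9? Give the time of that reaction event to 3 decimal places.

t=0.000: Y=3 M=5 E=7
Draw 1: a1=4.830, a2=1.125, a3=0.282, a4=0.640, a5=1.326, a0=8.203; τ=−ln(0.6472)/8.203=0.053 → t=0.053; u2·a0=0.8009·8.203=6.570; a1+…+a3=6.237 < 6.570 ≤ a1+…+a4=6.877 → R4 fires; Y=5 M=4 E=8
Draw 2: a1=9.200, a2=1.875, a3=0.470, a4=0.512, a5=2.210, a0=14.267; τ=−ln(0.0765)/14.267=0.180 → t=0.233; u2·a0=0.3095·14.267=4.416 ≤ a1=9.200 → R1 fires; Y=5 M=6 E=7
Draw 3: a1=8.050, a2=1.875, a3=0.470, a4=0.768, a5=2.210, a0=13.373; τ=−ln(0.0362)/13.373=0.248 → t=0.481; u2·a0=0.9501·13.373=12.706; a1+…+a4=11.163 < 12.706 ≤ a1+…+a5=13.373 → R5 fires; Y=5 M=6 E=9
Draw 4: a1=10.350, a2=1.875, a3=0.470, a4=0.768, a5=2.210, a0=15.673; τ=−ln(0.5240)/15.673=0.041 → t=0.523; u2·a0=0.3128·15.673=4.903 ≤ a1=10.350 → R1 fires; Y=5 M=8 E=8
Draw 5: a1=9.200, a2=1.875, a3=0.470, a4=1.024, a5=2.210, a0=14.779; τ=−ln(0.4177)/14.779=0.059 → t=0.582; u2·a0=0.7937·14.779=11.730; a1+…+a3=11.545 < 11.730 ≤ a1+…+a4=12.569 → R4 fires; Y=7 M=7 E=9
Draw 6: a1=14.490, a2=2.625, a3=0.658, a4=0.896, a5=3.094, a0=21.763; τ=−ln(0.4306)/21.763=0.039 → t=0.620; u2·a0=0.4906·21.763=10.677 ≤ a1=14.490 → R1 fires; Y=7 M=9 E=8
Draw 7: a1=12.880, a2=2.625, a3=0.658, a4=1.152, a5=3.094, a0=20.409; τ=−ln(0.0974)/20.409=0.114 → t=0.735; u2·a0=0.7707·20.409=15.729; a1+a2=15.505 < 15.729 ≤ a1+…+a3=16.163 → R3 fires; Y=8 M=9 E=10
Draw 8: a1=18.400, a2=3.000, a3=0.752, a4=1.152, a5=3.536, a0=26.840; τ=−ln(0.7543)/26.840=0.011 → t=0.745; u2·a0=0.1625·26.840=4.362 ≤ a1=18.400 → R1 fires; Y=8 M=11 E=9
Draw 9: a1=16.560, a2=3.000, a3=0.752, a4=1.408, a5=3.536, a0=25.256; τ=−ln(0.8684)/25.256=0.006 → t=0.751; u2·a0=0.7455·25.256=18.828; a1=16.560 < 18.828 ≤ a1+a2=19.560 → R2 fires; Y=7 M=13 E=9
Draw 10: a1=14.490, a2=2.625, a3=0.658, a4=1.664, a5=3.094, a0=22.531; τ=−ln(0.9723)/22.531=0.001 → t=0.752; u2·a0=0.4648·22.531=10.472 ≤ a1=14.490 → R1 fires; Y=7 M=15 E=8
Draw 11: a1=12.880, a2=2.625, a3=0.658, a4=1.920, a5=3.094, a0=21.177; τ=−ln(0.0170)/21.177=0.192 → t=0.944; u2·a0=0.3890·21.177=8.238 ≤ a1=12.880 → R1 fires; Y=7 M=17 E=7
Draw 12: a1=11.270, a2=2.625, a3=0.658, a4=2.176, a5=3.094, a0=19.823; τ=−ln(0.8015)/19.823=0.011 → t=0.955; u2·a0=0.7923·19.823=15.706; a1+…+a3=14.553 < 15.706 ≤ a1+…+a4=16.729 → R4 fires; Y=9 M=16 E=8
Draw 13: a1=16.560, a2=3.375, a3=0.846, a4=2.048, a5=3.978, a0=26.807; τ=−ln(0.1524)/26.807=0.070 → t=1.026 > T=1.0: stop.
E first becomes ≥ 9 when it reaches 9 at the event at t=0.481.

Threshold first reached at t = 0.481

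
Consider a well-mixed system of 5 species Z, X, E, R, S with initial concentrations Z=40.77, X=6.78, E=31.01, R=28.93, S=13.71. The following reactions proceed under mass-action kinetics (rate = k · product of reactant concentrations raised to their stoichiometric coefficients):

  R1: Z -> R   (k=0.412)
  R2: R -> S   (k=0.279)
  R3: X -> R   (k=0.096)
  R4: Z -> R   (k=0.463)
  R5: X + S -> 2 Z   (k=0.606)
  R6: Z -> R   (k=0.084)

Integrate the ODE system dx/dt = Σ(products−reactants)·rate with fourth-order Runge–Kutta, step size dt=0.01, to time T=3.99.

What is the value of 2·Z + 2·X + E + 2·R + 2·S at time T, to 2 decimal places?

Value at T = 211.39

Check how each reaction changes W = 2·Z + 2·X + E + 2·R + 2·S (weight of products minus weight of reactants):
R1: Z -> R: (2·1) − (2·1) = 2 − 2 = 0
R2: R -> S: (2·1) − (2·1) = 2 − 2 = 0
R3: X -> R: (2·1) − (2·1) = 2 − 2 = 0
R4: Z -> R: (2·1) − (2·1) = 2 − 2 = 0
R5: X + S -> 2 Z: (2·2) − (2·1 + 2·1) = 4 − 4 = 0
R6: Z -> R: (2·1) − (2·1) = 2 − 2 = 0
Every reaction leaves W unchanged, so W is conserved and no simulation is needed: W(T) = W(0) = 2·40.77 + 2·6.78 + 31.01 + 2·28.93 + 2·13.71 = 211.39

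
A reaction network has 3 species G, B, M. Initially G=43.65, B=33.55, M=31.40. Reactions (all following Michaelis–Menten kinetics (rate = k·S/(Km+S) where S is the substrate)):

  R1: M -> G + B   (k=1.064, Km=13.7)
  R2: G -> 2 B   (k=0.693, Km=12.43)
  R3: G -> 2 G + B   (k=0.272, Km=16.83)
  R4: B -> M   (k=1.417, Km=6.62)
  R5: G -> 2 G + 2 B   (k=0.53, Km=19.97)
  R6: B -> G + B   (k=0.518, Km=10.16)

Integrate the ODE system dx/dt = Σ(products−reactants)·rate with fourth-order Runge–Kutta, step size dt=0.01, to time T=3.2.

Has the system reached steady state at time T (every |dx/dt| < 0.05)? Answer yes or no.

Steady state at T: no

RK4 with dt=0.01: 320 steps to T=3.2. Trajectory (selected grid times):
t=0.00: G=43.65 B=33.55 M=31.40
t=0.36: G=44.07 B=34.11 M=31.56
t=0.71: G=44.48 B=34.66 M=31.72
t=1.07: G=44.90 B=35.22 M=31.88
t=1.42: G=45.30 B=35.77 M=32.03
t=1.78: G=45.73 B=36.34 M=32.20
t=2.13: G=46.14 B=36.89 M=32.36
t=2.49: G=46.56 B=37.46 M=32.52
t=2.84: G=46.98 B=38.01 M=32.68
t=3.20: G=47.40 B=38.58 M=32.84
Rates at T: R1=0.7508, R2=0.5490, R3=0.2007, R4=1.2095, R5=0.3729, R6=0.4100
dx/dt at T (Σ net stoichiometry × rate): G=+1.1854, B=+1.5859, M=+0.4587
Largest |dx/dt| is |+1.5859| (B) ≥ 0.05 → not steady.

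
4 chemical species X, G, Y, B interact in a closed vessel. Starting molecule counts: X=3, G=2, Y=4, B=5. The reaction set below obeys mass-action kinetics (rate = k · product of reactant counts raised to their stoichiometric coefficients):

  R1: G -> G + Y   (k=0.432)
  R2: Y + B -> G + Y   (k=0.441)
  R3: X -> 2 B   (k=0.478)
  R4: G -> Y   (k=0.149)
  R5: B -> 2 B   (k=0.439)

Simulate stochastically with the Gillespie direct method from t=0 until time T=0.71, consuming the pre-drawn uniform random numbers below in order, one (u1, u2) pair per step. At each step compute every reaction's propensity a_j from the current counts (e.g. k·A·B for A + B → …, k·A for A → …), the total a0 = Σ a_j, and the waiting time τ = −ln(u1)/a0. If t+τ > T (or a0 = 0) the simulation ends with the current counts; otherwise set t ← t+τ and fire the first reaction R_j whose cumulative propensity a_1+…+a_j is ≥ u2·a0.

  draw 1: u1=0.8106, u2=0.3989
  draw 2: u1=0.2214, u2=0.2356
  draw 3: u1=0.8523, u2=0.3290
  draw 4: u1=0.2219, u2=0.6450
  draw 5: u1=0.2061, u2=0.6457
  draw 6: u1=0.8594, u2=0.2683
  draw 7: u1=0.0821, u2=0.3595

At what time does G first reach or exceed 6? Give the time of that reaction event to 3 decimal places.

t=0.000: X=3 G=2 Y=4 B=5
Draw 1: a1=0.864, a2=8.820, a3=1.434, a4=0.298, a5=2.195, a0=13.611; τ=−ln(0.8106)/13.611=0.015 → t=0.015; u2·a0=0.3989·13.611=5.429; a1=0.864 < 5.429 ≤ a1+a2=9.684 → R2 fires; X=3 G=3 Y=4 B=4
Draw 2: a1=1.296, a2=7.056, a3=1.434, a4=0.447, a5=1.756, a0=11.989; τ=−ln(0.2214)/11.989=0.126 → t=0.141; u2·a0=0.2356·11.989=2.825; a1=1.296 < 2.825 ≤ a1+a2=8.352 → R2 fires; X=3 G=4 Y=4 B=3
Draw 3: a1=1.728, a2=5.292, a3=1.434, a4=0.596, a5=1.317, a0=10.367; τ=−ln(0.8523)/10.367=0.015 → t=0.157; u2·a0=0.3290·10.367=3.411; a1=1.728 < 3.411 ≤ a1+a2=7.020 → R2 fires; X=3 G=5 Y=4 B=2
Draw 4: a1=2.160, a2=3.528, a3=1.434, a4=0.745, a5=0.878, a0=8.745; τ=−ln(0.2219)/8.745=0.172 → t=0.329; u2·a0=0.6450·8.745=5.641; a1=2.160 < 5.641 ≤ a1+a2=5.688 → R2 fires; X=3 G=6 Y=4 B=1
Draw 5: a1=2.592, a2=1.764, a3=1.434, a4=0.894, a5=0.439, a0=7.123; τ=−ln(0.2061)/7.123=0.222 → t=0.550; u2·a0=0.6457·7.123=4.599; a1+a2=4.356 < 4.599 ≤ a1+…+a3=5.790 → R3 fires; X=2 G=6 Y=4 B=3
Draw 6: a1=2.592, a2=5.292, a3=0.956, a4=0.894, a5=1.317, a0=11.051; τ=−ln(0.8594)/11.051=0.014 → t=0.564; u2·a0=0.2683·11.051=2.965; a1=2.592 < 2.965 ≤ a1+a2=7.884 → R2 fires; X=2 G=7 Y=4 B=2
Draw 7: a1=3.024, a2=3.528, a3=0.956, a4=1.043, a5=0.878, a0=9.429; τ=−ln(0.0821)/9.429=0.265 → t=0.829 > T=0.71: stop.
G first becomes ≥ 6 when it reaches 6 at the event at t=0.329.

Threshold first reached at t = 0.329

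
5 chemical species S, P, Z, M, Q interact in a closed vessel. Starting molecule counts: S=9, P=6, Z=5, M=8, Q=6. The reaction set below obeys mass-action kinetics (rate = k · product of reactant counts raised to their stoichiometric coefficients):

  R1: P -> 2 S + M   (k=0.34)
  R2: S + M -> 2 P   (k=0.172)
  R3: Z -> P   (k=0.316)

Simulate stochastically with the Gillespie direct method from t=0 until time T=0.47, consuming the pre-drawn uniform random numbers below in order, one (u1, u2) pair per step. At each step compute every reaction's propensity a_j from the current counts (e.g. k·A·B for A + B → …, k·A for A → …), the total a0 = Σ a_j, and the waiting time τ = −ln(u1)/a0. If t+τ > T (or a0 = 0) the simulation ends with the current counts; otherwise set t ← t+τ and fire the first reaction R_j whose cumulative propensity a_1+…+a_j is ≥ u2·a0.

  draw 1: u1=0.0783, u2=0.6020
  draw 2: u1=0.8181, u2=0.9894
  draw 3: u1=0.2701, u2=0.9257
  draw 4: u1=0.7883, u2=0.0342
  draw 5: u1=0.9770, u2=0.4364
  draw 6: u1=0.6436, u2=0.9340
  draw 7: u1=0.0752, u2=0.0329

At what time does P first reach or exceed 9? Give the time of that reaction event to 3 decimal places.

t=0.000: S=9 P=6 Z=5 M=8 Q=6
Draw 1: a1=2.040, a2=12.384, a3=1.580, a0=16.004; τ=−ln(0.0783)/16.004=0.159 → t=0.159; u2·a0=0.6020·16.004=9.634; a1=2.040 < 9.634 ≤ a1+a2=14.424 → R2 fires; S=8 P=8 Z=5 M=7 Q=6
Draw 2: a1=2.720, a2=9.632, a3=1.580, a0=13.932; τ=−ln(0.8181)/13.932=0.014 → t=0.174; u2·a0=0.9894·13.932=13.784; a1+a2=12.352 < 13.784 ≤ a1+…+a3=13.932 → R3 fires; S=8 P=9 Z=4 M=7 Q=6
Draw 3: a1=3.060, a2=9.632, a3=1.264, a0=13.956; τ=−ln(0.2701)/13.956=0.094 → t=0.267; u2·a0=0.9257·13.956=12.919; a1+a2=12.692 < 12.919 ≤ a1+…+a3=13.956 → R3 fires; S=8 P=10 Z=3 M=7 Q=6
Draw 4: a1=3.400, a2=9.632, a3=0.948, a0=13.980; τ=−ln(0.7883)/13.980=0.017 → t=0.284; u2·a0=0.0342·13.980=0.478 ≤ a1=3.400 → R1 fires; S=10 P=9 Z=3 M=8 Q=6
Draw 5: a1=3.060, a2=13.760, a3=0.948, a0=17.768; τ=−ln(0.9770)/17.768=0.001 → t=0.286; u2·a0=0.4364·17.768=7.754; a1=3.060 < 7.754 ≤ a1+a2=16.820 → R2 fires; S=9 P=11 Z=3 M=7 Q=6
Draw 6: a1=3.740, a2=10.836, a3=0.948, a0=15.524; τ=−ln(0.6436)/15.524=0.028 → t=0.314; u2·a0=0.9340·15.524=14.499; a1=3.740 < 14.499 ≤ a1+a2=14.576 → R2 fires; S=8 P=13 Z=3 M=6 Q=6
Draw 7: a1=4.420, a2=8.256, a3=0.948, a0=13.624; τ=−ln(0.0752)/13.624=0.190 → t=0.504 > T=0.47: stop.
P first becomes ≥ 9 when it reaches 9 at the event at t=0.174.

Threshold first reached at t = 0.174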